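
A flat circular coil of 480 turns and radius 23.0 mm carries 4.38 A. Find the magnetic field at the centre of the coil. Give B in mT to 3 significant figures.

B ≈ 57.4 mT

For an N-turn flat coil, B = Nμ₀I/(2R) with R = 0.023 m.
B = 480 × 1.20×10⁻⁴ T = 5.74×10⁻² T.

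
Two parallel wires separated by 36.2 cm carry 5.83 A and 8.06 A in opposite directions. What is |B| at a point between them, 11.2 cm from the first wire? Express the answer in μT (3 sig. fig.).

B ≈ 16.9 μT

Each long wire gives B = μ₀I/(2πd). Distances are d₁ = 0.112 m and d₂ = 0.25 m.
B₁ = 1.04×10⁻⁵ T, B₂ = 6.45×10⁻⁶ T.
Between antiparallel currents both contributions point the same way, so they add. B = B₁ + B₂ = 1.04×10⁻⁵ + 6.45×10⁻⁶ = 1.69×10⁻⁵ T.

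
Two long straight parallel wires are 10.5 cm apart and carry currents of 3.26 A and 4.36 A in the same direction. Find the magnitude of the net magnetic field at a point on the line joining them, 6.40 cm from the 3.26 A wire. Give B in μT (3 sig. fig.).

Each long wire gives B = μ₀I/(2πd). Distances are d₁ = 0.064 m and d₂ = 0.041 m.
B₁ = 1.02×10⁻⁵ T, B₂ = 2.13×10⁻⁵ T.
Between parallel currents the two contributions point in opposite directions, so they subtract. B = |B₁ − B₂| = |1.02×10⁻⁵ − 2.13×10⁻⁵| = 1.11×10⁻⁵ T.

B ≈ 11.1 μT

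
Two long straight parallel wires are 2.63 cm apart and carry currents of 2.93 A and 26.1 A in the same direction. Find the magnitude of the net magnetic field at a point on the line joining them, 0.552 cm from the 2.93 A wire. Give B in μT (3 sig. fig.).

B ≈ 145 μT

Each long wire gives B = μ₀I/(2πd). Distances are d₁ = 0.00552 m and d₂ = 0.02078 m.
B₁ = 1.06×10⁻⁴ T, B₂ = 2.51×10⁻⁴ T.
Between parallel currents the two contributions point in opposite directions, so they subtract. B = |B₁ − B₂| = |1.06×10⁻⁴ − 2.51×10⁻⁴| = 1.45×10⁻⁴ T.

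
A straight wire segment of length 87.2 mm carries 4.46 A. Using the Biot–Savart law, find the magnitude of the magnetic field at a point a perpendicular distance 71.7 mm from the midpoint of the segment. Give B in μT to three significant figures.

For a finite straight segment, B = (μ₀I/4πd)(sinθ₁ + sinθ₂), where θ₁, θ₂ are the angles from the perpendicular to each end.
The perpendicular from the point meets the wire at its midpoint, so each end is L/2 = 0.0436 m away along the wire.
sinθ₁ = 0.0436/√(0.0436²+0.0717²) = 0.5196; sinθ₂ = 0.0436/√(0.0436²+0.0717²) = 0.5196.
B = (4π×10⁻⁷ × 4.46) / (4π × 0.0717) × (0.5196 + 0.5196) = 6.46×10⁻⁶ T.

B ≈ 6.46 μT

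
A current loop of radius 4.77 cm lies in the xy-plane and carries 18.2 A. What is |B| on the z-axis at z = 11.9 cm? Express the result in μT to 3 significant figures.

On the axis of a circular loop, B = μ₀IR² / [2(R²+z²)^(3/2)].
R² + z² = (0.0477)² + (0.119)² = 0.01644 m², and (R²+z²)^(3/2) = 2.11×10⁻³ m³.
B = (4π×10⁻⁷ × 18.2 × 0.002275) / (2 × 2.11×10⁻³) = 1.23×10⁻⁵ T.

B ≈ 12.3 μT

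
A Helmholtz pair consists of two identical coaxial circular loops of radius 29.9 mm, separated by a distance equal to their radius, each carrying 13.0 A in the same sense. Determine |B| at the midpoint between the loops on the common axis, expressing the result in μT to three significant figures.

B ≈ 391 μT

Each loop contributes B = μ₀IR²/[2(R²+z²)^(3/2)] on the axis, with z measured from that loop.
Loop 1 (z = 0.01495 m): B₁ = 1.95×10⁻⁴ T. Loop 2 (z = 0.01495 m): B₂ = 1.95×10⁻⁴ T.
The fields add: B = B₁ + B₂ = 3.91×10⁻⁴ T.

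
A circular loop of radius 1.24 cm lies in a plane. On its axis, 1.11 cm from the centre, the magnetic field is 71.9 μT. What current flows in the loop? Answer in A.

I ≈ 3.43 A

On the axis of a loop, B = μ₀IR²/[2(R²+z²)^(3/2)], so I = 2B(R²+z²)^(3/2)/(μ₀R²).
R² + z² = 0.0001538 + 0.0001232 = 0.000277 m²; raised to 3/2 gives 4.61×10⁻⁶ m³.
I = 2 × 7.19×10⁻⁵ × 4.61×10⁻⁶ / (1.26×10⁻⁶ × 0.0001538) = 3.43 A.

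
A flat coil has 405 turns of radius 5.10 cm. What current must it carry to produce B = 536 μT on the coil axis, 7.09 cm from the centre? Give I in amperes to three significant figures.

For an N-turn coil, B = Nμ₀IR²/[2(R²+z²)^(3/2)] with R = 0.051 m, z = 0.0709 m, so I = 2B(R²+z²)^(3/2)/(Nμ₀R²) = 2 × 5.36×10⁻⁴ × 6.66×10⁻⁴ / (405 × 4π×10⁻⁷ × 0.002601) = 0.539 A.

I ≈ 0.539 A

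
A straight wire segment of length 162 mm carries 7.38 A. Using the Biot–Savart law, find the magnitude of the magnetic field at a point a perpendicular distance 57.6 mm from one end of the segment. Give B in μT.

B ≈ 12.1 μT

For a finite straight segment, B = (μ₀I/4πd)(sinθ₁ + sinθ₂), where θ₁, θ₂ are the angles from the perpendicular to each end.
The perpendicular foot is at one end, so the two end-offsets along the wire are 0 and L = 0.162 m.
sinθ₁ = 0/√(0²+0.0576²) = 0.0000; sinθ₂ = 0.162/√(0.162²+0.0576²) = 0.9422.
B = (4π×10⁻⁷ × 7.38) / (4π × 0.0576) × (0.0000 + 0.9422) = 1.21×10⁻⁵ T.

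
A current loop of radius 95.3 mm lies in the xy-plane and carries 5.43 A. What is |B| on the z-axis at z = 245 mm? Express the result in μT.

B ≈ 1.71 μT

On the axis of a circular loop, B = μ₀IR² / [2(R²+z²)^(3/2)].
R² + z² = (0.0953)² + (0.245)² = 0.06911 m², and (R²+z²)^(3/2) = 1.82×10⁻² m³.
B = (4π×10⁻⁷ × 5.43 × 0.009082) / (2 × 1.82×10⁻²) = 1.71×10⁻⁶ T.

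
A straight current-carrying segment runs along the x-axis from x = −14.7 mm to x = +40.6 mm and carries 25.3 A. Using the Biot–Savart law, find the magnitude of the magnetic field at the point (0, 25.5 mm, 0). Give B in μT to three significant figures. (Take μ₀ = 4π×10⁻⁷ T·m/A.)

For a finite straight segment, B = (μ₀I/4πd)(sinθ₁ + sinθ₂), where θ₁, θ₂ are the angles from the perpendicular to each end.
The perpendicular distance is d = 0.0255 m; the end-offsets along the wire are a = 0.0147 m and b = 0.0406 m.
sinθ₁ = 0.0147/√(0.0147²+0.0255²) = 0.4994; sinθ₂ = 0.0406/√(0.0406²+0.0255²) = 0.8468.
B = (4π×10⁻⁷ × 25.3) / (4π × 0.0255) × (0.4994 + 0.8468) = 1.34×10⁻⁴ T.

B ≈ 134 μT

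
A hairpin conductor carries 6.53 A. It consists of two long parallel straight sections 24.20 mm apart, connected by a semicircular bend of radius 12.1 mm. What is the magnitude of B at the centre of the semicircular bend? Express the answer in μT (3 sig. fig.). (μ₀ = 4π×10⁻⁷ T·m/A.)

B ≈ 277 μT

The semicircular arc contributes B_arc = μ₀I·π/(4πR) = μ₀I/(4R) = 1.70×10⁻⁴ T.
Each semi-infinite lead is at perpendicular distance R = 0.0121 m from the centre, with the perpendicular foot at its near end, so it contributes μ₀I/(4πR); both point the same way, together 1.08×10⁻⁴ T.
Arc and leads all point the same direction: B = 1.70×10⁻⁴ + 1.08×10⁻⁴ = 2.77×10⁻⁴ T.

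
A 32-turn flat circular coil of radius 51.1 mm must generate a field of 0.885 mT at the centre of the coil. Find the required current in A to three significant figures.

I ≈ 2.25 A

For an N-turn coil, B = Nμ₀I/(2R) with R = 0.0511 m, so I = 2RB/(Nμ₀) = 2 × 0.0511 × 8.85×10⁻⁴ / (32 × 4π×10⁻⁷) = 2.25 A.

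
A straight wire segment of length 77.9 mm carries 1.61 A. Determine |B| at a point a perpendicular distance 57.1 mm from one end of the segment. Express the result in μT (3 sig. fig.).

B ≈ 2.27 μT

For a finite straight segment, B = (μ₀I/4πd)(sinθ₁ + sinθ₂), where θ₁, θ₂ are the angles from the perpendicular to each end.
The perpendicular foot is at one end, so the two end-offsets along the wire are 0 and L = 0.0779 m.
sinθ₁ = 0/√(0²+0.0571²) = 0.0000; sinθ₂ = 0.0779/√(0.0779²+0.0571²) = 0.8065.
B = (4π×10⁻⁷ × 1.61) / (4π × 0.0571) × (0.0000 + 0.8065) = 2.27×10⁻⁶ T.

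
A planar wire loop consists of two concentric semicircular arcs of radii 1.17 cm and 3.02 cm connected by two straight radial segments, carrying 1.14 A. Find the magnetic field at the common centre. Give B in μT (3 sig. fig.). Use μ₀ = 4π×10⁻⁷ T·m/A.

B ≈ 18.8 μT

The radial connectors point toward the centre, so dl × r̂ = 0 and they contribute nothing.
Each semicircle gives μ₀I/(4R): inner arc 3.06×10⁻⁵ T, outer arc 1.19×10⁻⁵ T.
The two arcs carry current in opposite angular senses, so their fields oppose: B = |3.06×10⁻⁵ − 1.19×10⁻⁵| = 1.88×10⁻⁵ T.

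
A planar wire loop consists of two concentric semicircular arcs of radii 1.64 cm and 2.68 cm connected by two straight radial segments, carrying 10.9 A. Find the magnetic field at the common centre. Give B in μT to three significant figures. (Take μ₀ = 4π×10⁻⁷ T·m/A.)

B ≈ 81.0 μT

The radial connectors point toward the centre, so dl × r̂ = 0 and they contribute nothing.
Each semicircle gives μ₀I/(4R): inner arc 2.09×10⁻⁴ T, outer arc 1.28×10⁻⁴ T.
The two arcs carry current in opposite angular senses, so their fields oppose: B = |2.09×10⁻⁴ − 1.28×10⁻⁴| = 8.10×10⁻⁵ T.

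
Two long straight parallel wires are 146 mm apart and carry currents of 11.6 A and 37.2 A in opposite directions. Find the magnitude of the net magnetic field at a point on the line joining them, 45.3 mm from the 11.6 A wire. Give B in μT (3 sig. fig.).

Each long wire gives B = μ₀I/(2πd). Distances are d₁ = 0.0453 m and d₂ = 0.1007 m.
B₁ = 5.12×10⁻⁵ T, B₂ = 7.39×10⁻⁵ T.
Between antiparallel currents both contributions point the same way, so they add. B = B₁ + B₂ = 5.12×10⁻⁵ + 7.39×10⁻⁵ = 1.25×10⁻⁴ T.

B ≈ 125 μT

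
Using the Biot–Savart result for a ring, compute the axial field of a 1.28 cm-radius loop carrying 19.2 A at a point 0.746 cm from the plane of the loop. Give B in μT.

On the axis of a circular loop, B = μ₀IR² / [2(R²+z²)^(3/2)].
R² + z² = (0.0128)² + (0.00746)² = 0.0002195 m², and (R²+z²)^(3/2) = 3.25×10⁻⁶ m³.
B = (4π×10⁻⁷ × 19.2 × 0.0001638) / (2 × 3.25×10⁻⁶) = 6.08×10⁻⁴ T.

B ≈ 608 μT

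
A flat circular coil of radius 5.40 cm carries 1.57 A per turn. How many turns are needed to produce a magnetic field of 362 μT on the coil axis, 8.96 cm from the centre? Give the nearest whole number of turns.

For an N-turn coil, B = Nμ₀IR²/[2(R²+z²)^(3/2)]. A single turn gives B₁ = 2.51×10⁻⁶ T with R = 0.054 m, z = 0.0896 m.
N = B/B₁ = 3.62×10⁻⁴ / 2.51×10⁻⁶ = 144.08.

N = 144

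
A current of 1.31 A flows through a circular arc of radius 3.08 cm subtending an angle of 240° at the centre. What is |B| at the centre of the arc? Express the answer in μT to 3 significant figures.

The Biot–Savart field of a circular arc at its centre is B = μ₀Iφ/(4πR), with φ = 4.189 rad.
B = (4π×10⁻⁷ × 1.31 × 4.189) / (4π × 0.0308) = 1.78×10⁻⁵ T.

B ≈ 17.8 μT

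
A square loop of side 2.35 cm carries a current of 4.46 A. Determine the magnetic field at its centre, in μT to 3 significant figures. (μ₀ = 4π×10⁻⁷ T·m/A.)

B ≈ 215 μT

Each side is a finite straight segment at perpendicular distance d = a/(2 tan(π/4)) = 0.01175 m from the centre, with end-angles ±π/4.
One side contributes B₁ = (μ₀I/4πd)·2 sin(π/4) = 5.37×10⁻⁵ T.
All 4 sides add in the same direction: B = 4 × 5.37×10⁻⁵ = 2.15×10⁻⁴ T.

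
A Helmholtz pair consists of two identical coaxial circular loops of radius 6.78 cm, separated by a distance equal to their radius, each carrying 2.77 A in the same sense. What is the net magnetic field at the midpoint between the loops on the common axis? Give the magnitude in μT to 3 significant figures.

B ≈ 36.7 μT

Each loop contributes B = μ₀IR²/[2(R²+z²)^(3/2)] on the axis, with z measured from that loop.
Loop 1 (z = 0.0339 m): B₁ = 1.84×10⁻⁵ T. Loop 2 (z = 0.0339 m): B₂ = 1.84×10⁻⁵ T.
The fields add: B = B₁ + B₂ = 3.67×10⁻⁵ T.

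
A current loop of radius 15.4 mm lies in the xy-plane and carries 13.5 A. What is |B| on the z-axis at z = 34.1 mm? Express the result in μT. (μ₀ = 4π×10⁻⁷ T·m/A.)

On the axis of a circular loop, B = μ₀IR² / [2(R²+z²)^(3/2)].
R² + z² = (0.0154)² + (0.0341)² = 0.0014 m², and (R²+z²)^(3/2) = 5.24×10⁻⁵ m³.
B = (4π×10⁻⁷ × 13.5 × 0.0002372) / (2 × 5.24×10⁻⁵) = 3.84×10⁻⁵ T.

B ≈ 38.4 μT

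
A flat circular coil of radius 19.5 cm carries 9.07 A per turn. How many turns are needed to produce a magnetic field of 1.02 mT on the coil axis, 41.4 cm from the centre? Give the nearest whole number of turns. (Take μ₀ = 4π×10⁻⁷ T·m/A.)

N = 451

For an N-turn coil, B = Nμ₀IR²/[2(R²+z²)^(3/2)]. A single turn gives B₁ = 2.26×10⁻⁶ T with R = 0.195 m, z = 0.414 m.
N = B/B₁ = 1.02×10⁻³ / 2.26×10⁻⁶ = 451.10.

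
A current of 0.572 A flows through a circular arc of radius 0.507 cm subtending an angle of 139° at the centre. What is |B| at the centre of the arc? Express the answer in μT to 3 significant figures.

The Biot–Savart field of a circular arc at its centre is B = μ₀Iφ/(4πR), with φ = 2.426 rad.
B = (4π×10⁻⁷ × 0.572 × 2.426) / (4π × 0.00507) = 2.74×10⁻⁵ T.

B ≈ 27.4 μT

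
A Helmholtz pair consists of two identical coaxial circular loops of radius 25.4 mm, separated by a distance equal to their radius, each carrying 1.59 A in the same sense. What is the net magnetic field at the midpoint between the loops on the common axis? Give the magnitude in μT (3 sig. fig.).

Each loop contributes B = μ₀IR²/[2(R²+z²)^(3/2)] on the axis, with z measured from that loop.
Loop 1 (z = 0.0127 m): B₁ = 2.81×10⁻⁵ T. Loop 2 (z = 0.0127 m): B₂ = 2.81×10⁻⁵ T.
The fields add: B = B₁ + B₂ = 5.63×10⁻⁵ T.

B ≈ 56.3 μT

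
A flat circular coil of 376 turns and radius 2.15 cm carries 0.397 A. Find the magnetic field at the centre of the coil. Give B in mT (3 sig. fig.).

For an N-turn flat coil, B = Nμ₀I/(2R) with R = 0.0215 m.
B = 376 × 1.16×10⁻⁵ T = 4.36×10⁻³ T.

B ≈ 4.36 mT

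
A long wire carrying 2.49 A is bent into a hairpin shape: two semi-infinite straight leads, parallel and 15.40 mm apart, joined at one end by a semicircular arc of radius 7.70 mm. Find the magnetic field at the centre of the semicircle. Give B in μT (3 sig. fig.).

The semicircular arc contributes B_arc = μ₀I·π/(4πR) = μ₀I/(4R) = 1.02×10⁻⁴ T.
Each semi-infinite lead is at perpendicular distance R = 0.0077 m from the centre, with the perpendicular foot at its near end, so it contributes μ₀I/(4πR); both point the same way, together 6.47×10⁻⁵ T.
Arc and leads all point the same direction: B = 1.02×10⁻⁴ + 6.47×10⁻⁵ = 1.66×10⁻⁴ T.

B ≈ 166 μT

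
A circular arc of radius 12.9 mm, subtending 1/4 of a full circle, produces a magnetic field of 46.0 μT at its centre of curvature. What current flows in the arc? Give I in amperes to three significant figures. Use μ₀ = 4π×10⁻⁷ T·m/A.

For a circular arc, B = μ₀Iφ/(4πR) with φ in radians; here φ = 1.571 rad.
So I = 4πRB/(μ₀φ) = 4π × 0.0129 × 4.60×10⁻⁵ / (4π×10⁻⁷ × 1.571) = 3.78 A.

I ≈ 3.78 A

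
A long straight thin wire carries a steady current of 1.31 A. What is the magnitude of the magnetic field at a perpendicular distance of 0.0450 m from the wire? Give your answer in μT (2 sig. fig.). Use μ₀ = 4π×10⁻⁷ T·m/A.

B ≈ 5.8 μT

For an infinitely long straight wire, B = μ₀I/(2πd).
B = (4π×10⁻⁷ × 1.31) / (2π × 0.045) = 5.82×10⁻⁶ T.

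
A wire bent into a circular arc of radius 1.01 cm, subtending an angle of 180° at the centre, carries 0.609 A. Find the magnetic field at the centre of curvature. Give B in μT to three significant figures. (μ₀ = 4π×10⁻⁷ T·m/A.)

B ≈ 18.9 μT

The Biot–Savart field of a circular arc at its centre is B = μ₀Iφ/(4πR), with φ = 3.142 rad.
B = (4π×10⁻⁷ × 0.609 × 3.142) / (4π × 0.0101) = 1.89×10⁻⁵ T.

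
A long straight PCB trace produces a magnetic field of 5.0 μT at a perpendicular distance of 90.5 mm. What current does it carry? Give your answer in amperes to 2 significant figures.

I ≈ 2.3 A

For a long straight wire B = μ₀I/(2πd), so I = 2πdB/μ₀.
I = 2π × 0.0905 × 5.00×10⁻⁶ / (4π×10⁻⁷) = 2.26 A.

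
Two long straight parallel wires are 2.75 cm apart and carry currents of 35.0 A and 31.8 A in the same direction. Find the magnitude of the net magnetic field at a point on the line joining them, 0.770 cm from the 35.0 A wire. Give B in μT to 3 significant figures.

B ≈ 588 μT

Each long wire gives B = μ₀I/(2πd). Distances are d₁ = 0.0077 m and d₂ = 0.0198 m.
B₁ = 9.09×10⁻⁴ T, B₂ = 3.21×10⁻⁴ T.
Between parallel currents the two contributions point in opposite directions, so they subtract. B = |B₁ − B₂| = |9.09×10⁻⁴ − 3.21×10⁻⁴| = 5.88×10⁻⁴ T.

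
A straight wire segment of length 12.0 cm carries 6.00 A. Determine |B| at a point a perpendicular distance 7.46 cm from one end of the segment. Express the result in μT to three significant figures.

B ≈ 6.83 μT

For a finite straight segment, B = (μ₀I/4πd)(sinθ₁ + sinθ₂), where θ₁, θ₂ are the angles from the perpendicular to each end.
The perpendicular foot is at one end, so the two end-offsets along the wire are 0 and L = 0.12 m.
sinθ₁ = 0/√(0²+0.0746²) = 0.0000; sinθ₂ = 0.12/√(0.12²+0.0746²) = 0.8493.
B = (4π×10⁻⁷ × 6.00) / (4π × 0.0746) × (0.0000 + 0.8493) = 6.83×10⁻⁶ T.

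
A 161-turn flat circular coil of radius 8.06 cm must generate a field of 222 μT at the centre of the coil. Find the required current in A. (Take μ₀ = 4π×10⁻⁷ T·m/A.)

For an N-turn coil, B = Nμ₀I/(2R) with R = 0.0806 m, so I = 2RB/(Nμ₀) = 2 × 0.0806 × 2.22×10⁻⁴ / (161 × 4π×10⁻⁷) = 0.177 A.

I ≈ 0.177 A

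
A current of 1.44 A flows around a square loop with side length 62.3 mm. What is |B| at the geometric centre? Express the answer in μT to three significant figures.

B ≈ 26.2 μT

Each side is a finite straight segment at perpendicular distance d = a/(2 tan(π/4)) = 0.03115 m from the centre, with end-angles ±π/4.
One side contributes B₁ = (μ₀I/4πd)·2 sin(π/4) = 6.54×10⁻⁶ T.
All 4 sides add in the same direction: B = 4 × 6.54×10⁻⁶ = 2.62×10⁻⁵ T.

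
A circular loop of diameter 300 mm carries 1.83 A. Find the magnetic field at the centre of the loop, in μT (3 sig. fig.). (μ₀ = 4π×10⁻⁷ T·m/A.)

At the centre of a circular loop the Biot–Savart law gives B = μ₀I/(2R) (so R = 0.15 m).
B = (4π×10⁻⁷ × 1.83) / (2 × 0.15) = 7.67×10⁻⁶ T.

B ≈ 7.67 μT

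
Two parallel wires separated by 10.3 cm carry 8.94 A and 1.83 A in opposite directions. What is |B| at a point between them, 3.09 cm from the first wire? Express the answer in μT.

Each long wire gives B = μ₀I/(2πd). Distances are d₁ = 0.0309 m and d₂ = 0.0721 m.
B₁ = 5.79×10⁻⁵ T, B₂ = 5.08×10⁻⁶ T.
Between antiparallel currents both contributions point the same way, so they add. B = B₁ + B₂ = 5.79×10⁻⁵ + 5.08×10⁻⁶ = 6.29×10⁻⁵ T.

B ≈ 62.9 μT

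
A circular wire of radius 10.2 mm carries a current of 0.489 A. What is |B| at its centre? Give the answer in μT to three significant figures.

B ≈ 30.1 μT

At the centre of a circular loop the Biot–Savart law gives B = μ₀I/(2R).
B = (4π×10⁻⁷ × 0.489) / (2 × 0.0102) = 3.01×10⁻⁵ T.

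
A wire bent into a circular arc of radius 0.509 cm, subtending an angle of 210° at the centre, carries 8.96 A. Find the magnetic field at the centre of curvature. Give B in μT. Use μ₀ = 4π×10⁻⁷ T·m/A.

The Biot–Savart field of a circular arc at its centre is B = μ₀Iφ/(4πR), with φ = 3.665 rad.
B = (4π×10⁻⁷ × 8.96 × 3.665) / (4π × 0.00509) = 6.45×10⁻⁴ T.

B ≈ 645 μT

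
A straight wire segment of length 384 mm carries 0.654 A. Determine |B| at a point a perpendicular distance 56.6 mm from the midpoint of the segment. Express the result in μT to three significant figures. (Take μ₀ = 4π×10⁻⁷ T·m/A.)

For a finite straight segment, B = (μ₀I/4πd)(sinθ₁ + sinθ₂), where θ₁, θ₂ are the angles from the perpendicular to each end.
The perpendicular from the point meets the wire at its midpoint, so each end is L/2 = 0.192 m away along the wire.
sinθ₁ = 0.192/√(0.192²+0.0566²) = 0.9592; sinθ₂ = 0.192/√(0.192²+0.0566²) = 0.9592.
B = (4π×10⁻⁷ × 0.654) / (4π × 0.0566) × (0.9592 + 0.9592) = 2.22×10⁻⁶ T.

B ≈ 2.22 μT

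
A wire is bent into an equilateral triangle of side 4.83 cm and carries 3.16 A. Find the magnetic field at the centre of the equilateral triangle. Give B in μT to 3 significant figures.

Each side is a finite straight segment at perpendicular distance d = a/(2 tan(π/3)) = 0.01394 m from the centre, with end-angles ±π/3.
One side contributes B₁ = (μ₀I/4πd)·2 sin(π/3) = 3.93×10⁻⁵ T.
All 3 sides add in the same direction: B = 3 × 3.93×10⁻⁵ = 1.18×10⁻⁴ T.

B ≈ 118 μT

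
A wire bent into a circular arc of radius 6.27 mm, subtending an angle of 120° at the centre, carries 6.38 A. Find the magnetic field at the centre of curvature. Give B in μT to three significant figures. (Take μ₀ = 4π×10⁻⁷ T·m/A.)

The Biot–Savart field of a circular arc at its centre is B = μ₀Iφ/(4πR), with φ = 2.094 rad.
B = (4π×10⁻⁷ × 6.38 × 2.094) / (4π × 0.00627) = 2.13×10⁻⁴ T.

B ≈ 213 μT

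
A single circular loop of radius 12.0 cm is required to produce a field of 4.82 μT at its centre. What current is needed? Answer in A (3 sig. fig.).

At the centre of a circular loop B = μ₀I/(2R), so I = 2RB/μ₀.
With R = 0.12 m, I = 2 × 0.12 × 4.82×10⁻⁶ / (4π×10⁻⁷) = 0.921 A.

I ≈ 0.921 A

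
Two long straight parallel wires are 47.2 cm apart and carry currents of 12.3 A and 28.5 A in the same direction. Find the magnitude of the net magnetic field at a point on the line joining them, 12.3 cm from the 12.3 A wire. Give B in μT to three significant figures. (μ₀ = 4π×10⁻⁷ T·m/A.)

Each long wire gives B = μ₀I/(2πd). Distances are d₁ = 0.123 m and d₂ = 0.349 m.
B₁ = 2.00×10⁻⁵ T, B₂ = 1.63×10⁻⁵ T.
Between parallel currents the two contributions point in opposite directions, so they subtract. B = |B₁ − B₂| = |2.00×10⁻⁵ − 1.63×10⁻⁵| = 3.67×10⁻⁶ T.

B ≈ 3.67 μT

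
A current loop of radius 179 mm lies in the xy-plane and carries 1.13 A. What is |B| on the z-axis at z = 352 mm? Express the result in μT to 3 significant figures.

B ≈ 0.369 μT

On the axis of a circular loop, B = μ₀IR² / [2(R²+z²)^(3/2)].
R² + z² = (0.179)² + (0.352)² = 0.1559 m², and (R²+z²)^(3/2) = 6.16×10⁻² m³.
B = (4π×10⁻⁷ × 1.13 × 0.03204) / (2 × 6.16×10⁻²) = 3.69×10⁻⁷ T.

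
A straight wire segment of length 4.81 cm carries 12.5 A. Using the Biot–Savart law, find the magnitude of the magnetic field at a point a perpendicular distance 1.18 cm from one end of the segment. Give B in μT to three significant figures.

B ≈ 103 μT

For a finite straight segment, B = (μ₀I/4πd)(sinθ₁ + sinθ₂), where θ₁, θ₂ are the angles from the perpendicular to each end.
The perpendicular foot is at one end, so the two end-offsets along the wire are 0 and L = 0.0481 m.
sinθ₁ = 0/√(0²+0.0118²) = 0.0000; sinθ₂ = 0.0481/√(0.0481²+0.0118²) = 0.9712.
B = (4π×10⁻⁷ × 12.5) / (4π × 0.0118) × (0.0000 + 0.9712) = 1.03×10⁻⁴ T.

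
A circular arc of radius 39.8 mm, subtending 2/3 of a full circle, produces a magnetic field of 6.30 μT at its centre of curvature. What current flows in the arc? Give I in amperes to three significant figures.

For a circular arc, B = μ₀Iφ/(4πR) with φ in radians; here φ = 4.189 rad.
So I = 4πRB/(μ₀φ) = 4π × 0.0398 × 6.30×10⁻⁶ / (4π×10⁻⁷ × 4.189) = 0.599 A.

I ≈ 0.599 A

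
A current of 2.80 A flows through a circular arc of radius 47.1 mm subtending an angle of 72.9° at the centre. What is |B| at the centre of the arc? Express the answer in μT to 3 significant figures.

The Biot–Savart field of a circular arc at its centre is B = μ₀Iφ/(4πR), with φ = 1.272 rad.
B = (4π×10⁻⁷ × 2.80 × 1.272) / (4π × 0.0471) = 7.56×10⁻⁶ T.

B ≈ 7.56 μT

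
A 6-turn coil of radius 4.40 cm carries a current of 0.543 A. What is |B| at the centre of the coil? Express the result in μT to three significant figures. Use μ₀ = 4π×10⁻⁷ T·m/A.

For an N-turn flat coil, B = Nμ₀I/(2R) with R = 0.044 m.
B = 6 × 7.75×10⁻⁶ T = 4.65×10⁻⁵ T.

B ≈ 46.5 μT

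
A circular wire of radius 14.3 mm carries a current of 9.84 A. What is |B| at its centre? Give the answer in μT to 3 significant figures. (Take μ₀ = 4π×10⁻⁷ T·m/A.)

At the centre of a circular loop the Biot–Savart law gives B = μ₀I/(2R).
B = (4π×10⁻⁷ × 9.84) / (2 × 0.0143) = 4.32×10⁻⁴ T.

B ≈ 432 μT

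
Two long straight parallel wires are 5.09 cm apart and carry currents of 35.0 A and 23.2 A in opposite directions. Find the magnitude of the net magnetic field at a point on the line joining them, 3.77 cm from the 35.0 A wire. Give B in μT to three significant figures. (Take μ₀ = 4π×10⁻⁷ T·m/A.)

Each long wire gives B = μ₀I/(2πd). Distances are d₁ = 0.0377 m and d₂ = 0.0132 m.
B₁ = 1.86×10⁻⁴ T, B₂ = 3.52×10⁻⁴ T.
Between antiparallel currents both contributions point the same way, so they add. B = B₁ + B₂ = 1.86×10⁻⁴ + 3.52×10⁻⁴ = 5.37×10⁻⁴ T.

B ≈ 537 μT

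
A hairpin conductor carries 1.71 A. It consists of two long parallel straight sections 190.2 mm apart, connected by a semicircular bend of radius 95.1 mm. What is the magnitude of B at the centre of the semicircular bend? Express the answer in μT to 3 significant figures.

The semicircular arc contributes B_arc = μ₀I·π/(4πR) = μ₀I/(4R) = 5.65×10⁻⁶ T.
Each semi-infinite lead is at perpendicular distance R = 0.0951 m from the centre, with the perpendicular foot at its near end, so it contributes μ₀I/(4πR); both point the same way, together 3.60×10⁻⁶ T.
Arc and leads all point the same direction: B = 5.65×10⁻⁶ + 3.60×10⁻⁶ = 9.25×10⁻⁶ T.

B ≈ 9.25 μT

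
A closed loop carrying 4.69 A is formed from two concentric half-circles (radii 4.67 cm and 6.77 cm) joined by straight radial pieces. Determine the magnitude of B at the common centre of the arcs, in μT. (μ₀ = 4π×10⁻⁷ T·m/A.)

B ≈ 9.79 μT

The radial connectors point toward the centre, so dl × r̂ = 0 and they contribute nothing.
Each semicircle gives μ₀I/(4R): inner arc 3.16×10⁻⁵ T, outer arc 2.18×10⁻⁵ T.
The two arcs carry current in opposite angular senses, so their fields oppose: B = |3.16×10⁻⁵ − 2.18×10⁻⁵| = 9.79×10⁻⁶ T.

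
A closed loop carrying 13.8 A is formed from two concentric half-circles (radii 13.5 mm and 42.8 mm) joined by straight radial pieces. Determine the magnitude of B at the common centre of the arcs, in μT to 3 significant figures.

B ≈ 220 μT

The radial connectors point toward the centre, so dl × r̂ = 0 and they contribute nothing.
Each semicircle gives μ₀I/(4R): inner arc 3.21×10⁻⁴ T, outer arc 1.01×10⁻⁴ T.
The two arcs carry current in opposite angular senses, so their fields oppose: B = |3.21×10⁻⁴ − 1.01×10⁻⁴| = 2.20×10⁻⁴ T.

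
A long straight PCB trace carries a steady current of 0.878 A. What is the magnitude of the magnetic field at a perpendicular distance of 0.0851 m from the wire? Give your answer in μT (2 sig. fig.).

For an infinitely long straight wire, B = μ₀I/(2πd).
B = (4π×10⁻⁷ × 0.878) / (2π × 0.0851) = 2.06×10⁻⁶ T.

B ≈ 2.1 μT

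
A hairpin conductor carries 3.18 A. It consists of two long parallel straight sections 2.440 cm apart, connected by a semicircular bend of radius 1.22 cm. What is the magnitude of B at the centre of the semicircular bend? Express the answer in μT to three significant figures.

The semicircular arc contributes B_arc = μ₀I·π/(4πR) = μ₀I/(4R) = 8.19×10⁻⁵ T.
Each semi-infinite lead is at perpendicular distance R = 0.0122 m from the centre, with the perpendicular foot at its near end, so it contributes μ₀I/(4πR); both point the same way, together 5.21×10⁻⁵ T.
Arc and leads all point the same direction: B = 8.19×10⁻⁵ + 5.21×10⁻⁵ = 1.34×10⁻⁴ T.

B ≈ 134 μT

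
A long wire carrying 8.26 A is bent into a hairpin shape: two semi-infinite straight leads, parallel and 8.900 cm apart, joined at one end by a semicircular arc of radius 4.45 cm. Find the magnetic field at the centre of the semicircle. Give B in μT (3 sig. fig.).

The semicircular arc contributes B_arc = μ₀I·π/(4πR) = μ₀I/(4R) = 5.83×10⁻⁵ T.
Each semi-infinite lead is at perpendicular distance R = 0.0445 m from the centre, with the perpendicular foot at its near end, so it contributes μ₀I/(4πR); both point the same way, together 3.71×10⁻⁵ T.
Arc and leads all point the same direction: B = 5.83×10⁻⁵ + 3.71×10⁻⁵ = 9.54×10⁻⁵ T.

B ≈ 95.4 μT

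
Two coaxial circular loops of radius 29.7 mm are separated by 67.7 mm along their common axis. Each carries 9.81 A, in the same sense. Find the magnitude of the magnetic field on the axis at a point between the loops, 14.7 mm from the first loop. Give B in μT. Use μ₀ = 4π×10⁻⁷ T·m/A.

Each loop contributes B = μ₀IR²/[2(R²+z²)^(3/2)] on the axis, with z measured from that loop.
Loop 1 (z = 0.0147 m): B₁ = 1.49×10⁻⁴ T. Loop 2 (z = 0.053 m): B₂ = 2.42×10⁻⁵ T.
The fields add: B = B₁ + B₂ = 1.74×10⁻⁴ T.

B ≈ 174 μT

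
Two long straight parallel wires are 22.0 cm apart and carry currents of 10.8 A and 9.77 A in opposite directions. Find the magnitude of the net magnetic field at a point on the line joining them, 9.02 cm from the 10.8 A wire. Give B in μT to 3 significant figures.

Each long wire gives B = μ₀I/(2πd). Distances are d₁ = 0.0902 m and d₂ = 0.1298 m.
B₁ = 2.39×10⁻⁵ T, B₂ = 1.51×10⁻⁵ T.
Between antiparallel currents both contributions point the same way, so they add. B = B₁ + B₂ = 2.39×10⁻⁵ + 1.51×10⁻⁵ = 3.90×10⁻⁵ T.

B ≈ 39.0 μT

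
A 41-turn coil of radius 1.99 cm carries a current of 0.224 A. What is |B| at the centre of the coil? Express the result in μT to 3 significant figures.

For an N-turn flat coil, B = Nμ₀I/(2R) with R = 0.0199 m.
B = 41 × 7.07×10⁻⁶ T = 2.90×10⁻⁴ T.

B ≈ 290 μT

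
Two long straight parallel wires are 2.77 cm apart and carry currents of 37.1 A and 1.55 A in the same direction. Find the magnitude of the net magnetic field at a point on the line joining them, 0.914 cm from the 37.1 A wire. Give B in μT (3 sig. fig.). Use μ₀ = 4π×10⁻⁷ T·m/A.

B ≈ 795 μT

Each long wire gives B = μ₀I/(2πd). Distances are d₁ = 0.00914 m and d₂ = 0.01856 m.
B₁ = 8.12×10⁻⁴ T, B₂ = 1.67×10⁻⁵ T.
Between parallel currents the two contributions point in opposite directions, so they subtract. B = |B₁ − B₂| = |8.12×10⁻⁴ − 1.67×10⁻⁵| = 7.95×10⁻⁴ T.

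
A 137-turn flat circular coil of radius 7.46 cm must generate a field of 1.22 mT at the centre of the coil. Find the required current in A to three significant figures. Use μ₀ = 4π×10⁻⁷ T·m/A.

For an N-turn coil, B = Nμ₀I/(2R) with R = 0.0746 m, so I = 2RB/(Nμ₀) = 2 × 0.0746 × 1.22×10⁻³ / (137 × 4π×10⁻⁷) = 1.06 A.

I ≈ 1.06 A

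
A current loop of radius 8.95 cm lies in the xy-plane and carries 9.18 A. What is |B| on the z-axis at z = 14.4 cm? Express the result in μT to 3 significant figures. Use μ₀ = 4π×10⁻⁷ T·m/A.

On the axis of a circular loop, B = μ₀IR² / [2(R²+z²)^(3/2)].
R² + z² = (0.0895)² + (0.144)² = 0.02875 m², and (R²+z²)^(3/2) = 4.87×10⁻³ m³.
B = (4π×10⁻⁷ × 9.18 × 0.00801) / (2 × 4.87×10⁻³) = 9.48×10⁻⁶ T.

B ≈ 9.48 μT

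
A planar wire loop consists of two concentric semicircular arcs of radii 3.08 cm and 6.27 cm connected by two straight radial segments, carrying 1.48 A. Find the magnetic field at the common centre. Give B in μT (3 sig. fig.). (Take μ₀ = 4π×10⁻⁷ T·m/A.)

The radial connectors point toward the centre, so dl × r̂ = 0 and they contribute nothing.
Each semicircle gives μ₀I/(4R): inner arc 1.51×10⁻⁵ T, outer arc 7.42×10⁻⁶ T.
The two arcs carry current in opposite angular senses, so their fields oppose: B = |1.51×10⁻⁵ − 7.42×10⁻⁶| = 7.68×10⁻⁶ T.

B ≈ 7.68 μT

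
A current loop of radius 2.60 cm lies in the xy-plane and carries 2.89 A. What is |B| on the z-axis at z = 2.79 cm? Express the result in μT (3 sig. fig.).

On the axis of a circular loop, B = μ₀IR² / [2(R²+z²)^(3/2)].
R² + z² = (0.026)² + (0.0279)² = 0.001454 m², and (R²+z²)^(3/2) = 5.55×10⁻⁵ m³.
B = (4π×10⁻⁷ × 2.89 × 0.000676) / (2 × 5.55×10⁻⁵) = 2.21×10⁻⁵ T.

B ≈ 22.1 μT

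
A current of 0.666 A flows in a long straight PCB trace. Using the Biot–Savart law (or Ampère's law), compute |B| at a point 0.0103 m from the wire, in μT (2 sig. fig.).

B ≈ 13 μT

For an infinitely long straight wire, B = μ₀I/(2πd).
B = (4π×10⁻⁷ × 0.666) / (2π × 0.0103) = 1.29×10⁻⁵ T.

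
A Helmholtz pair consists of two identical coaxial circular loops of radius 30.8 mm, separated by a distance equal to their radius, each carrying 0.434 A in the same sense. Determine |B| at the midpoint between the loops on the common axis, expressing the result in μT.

B ≈ 12.7 μT

Each loop contributes B = μ₀IR²/[2(R²+z²)^(3/2)] on the axis, with z measured from that loop.
Loop 1 (z = 0.0154 m): B₁ = 6.34×10⁻⁶ T. Loop 2 (z = 0.0154 m): B₂ = 6.34×10⁻⁶ T.
The fields add: B = B₁ + B₂ = 1.27×10⁻⁵ T.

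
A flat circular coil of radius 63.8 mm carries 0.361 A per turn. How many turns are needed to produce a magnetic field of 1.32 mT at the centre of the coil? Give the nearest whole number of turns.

For an N-turn coil, B = Nμ₀I/(2R). A single turn gives B₁ = 3.56×10⁻⁶ T with R = 0.0638 m.
N = B/B₁ = 1.32×10⁻³ / 3.56×10⁻⁶ = 371.29.

N = 371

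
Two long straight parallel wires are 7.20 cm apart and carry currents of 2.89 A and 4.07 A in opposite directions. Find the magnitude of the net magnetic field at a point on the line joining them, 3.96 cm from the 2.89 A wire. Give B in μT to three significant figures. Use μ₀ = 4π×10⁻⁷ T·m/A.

Each long wire gives B = μ₀I/(2πd). Distances are d₁ = 0.0396 m and d₂ = 0.0324 m.
B₁ = 1.46×10⁻⁵ T, B₂ = 2.51×10⁻⁵ T.
Between antiparallel currents both contributions point the same way, so they add. B = B₁ + B₂ = 1.46×10⁻⁵ + 2.51×10⁻⁵ = 3.97×10⁻⁵ T.

B ≈ 39.7 μT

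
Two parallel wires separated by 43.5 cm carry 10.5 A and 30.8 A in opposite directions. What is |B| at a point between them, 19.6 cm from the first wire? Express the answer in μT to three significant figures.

Each long wire gives B = μ₀I/(2πd). Distances are d₁ = 0.196 m and d₂ = 0.239 m.
B₁ = 1.07×10⁻⁵ T, B₂ = 2.58×10⁻⁵ T.
Between antiparallel currents both contributions point the same way, so they add. B = B₁ + B₂ = 1.07×10⁻⁵ + 2.58×10⁻⁵ = 3.65×10⁻⁵ T.

B ≈ 36.5 μT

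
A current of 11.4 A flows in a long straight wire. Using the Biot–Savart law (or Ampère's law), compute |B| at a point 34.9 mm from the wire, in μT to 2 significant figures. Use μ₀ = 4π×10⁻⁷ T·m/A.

B ≈ 65 μT

For an infinitely long straight wire, B = μ₀I/(2πd).
B = (4π×10⁻⁷ × 11.4) / (2π × 0.0349) = 6.53×10⁻⁵ T.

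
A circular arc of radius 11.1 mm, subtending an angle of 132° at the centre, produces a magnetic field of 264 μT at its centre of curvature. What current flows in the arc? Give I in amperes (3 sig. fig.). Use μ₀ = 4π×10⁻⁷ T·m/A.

For a circular arc, B = μ₀Iφ/(4πR) with φ in radians; here φ = 2.304 rad.
So I = 4πRB/(μ₀φ) = 4π × 0.0111 × 2.64×10⁻⁴ / (4π×10⁻⁷ × 2.304) = 12.7 A.

I ≈ 12.7 A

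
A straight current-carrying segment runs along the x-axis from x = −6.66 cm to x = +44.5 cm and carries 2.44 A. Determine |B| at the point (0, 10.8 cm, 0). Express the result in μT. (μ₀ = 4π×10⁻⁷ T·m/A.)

B ≈ 3.38 μT

For a finite straight segment, B = (μ₀I/4πd)(sinθ₁ + sinθ₂), where θ₁, θ₂ are the angles from the perpendicular to each end.
The perpendicular distance is d = 0.108 m; the end-offsets along the wire are a = 0.0666 m and b = 0.445 m.
sinθ₁ = 0.0666/√(0.0666²+0.108²) = 0.5249; sinθ₂ = 0.445/√(0.445²+0.108²) = 0.9718.
B = (4π×10⁻⁷ × 2.44) / (4π × 0.108) × (0.5249 + 0.9718) = 3.38×10⁻⁶ T.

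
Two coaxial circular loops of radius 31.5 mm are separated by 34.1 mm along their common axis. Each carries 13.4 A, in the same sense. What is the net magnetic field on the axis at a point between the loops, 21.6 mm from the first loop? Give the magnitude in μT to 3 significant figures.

B ≈ 365 μT

Each loop contributes B = μ₀IR²/[2(R²+z²)^(3/2)] on the axis, with z measured from that loop.
Loop 1 (z = 0.0216 m): B₁ = 1.50×10⁻⁴ T. Loop 2 (z = 0.0125 m): B₂ = 2.15×10⁻⁴ T.
The fields add: B = B₁ + B₂ = 3.65×10⁻⁴ T.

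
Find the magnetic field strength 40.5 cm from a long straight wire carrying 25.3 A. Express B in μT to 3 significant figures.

B ≈ 12.5 μT

For an infinitely long straight wire, B = μ₀I/(2πd).
B = (4π×10⁻⁷ × 25.3) / (2π × 0.405) = 1.25×10⁻⁵ T.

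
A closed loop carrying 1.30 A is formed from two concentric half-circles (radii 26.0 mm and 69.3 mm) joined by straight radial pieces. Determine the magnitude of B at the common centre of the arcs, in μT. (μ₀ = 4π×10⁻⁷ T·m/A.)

B ≈ 9.81 μT

The radial connectors point toward the centre, so dl × r̂ = 0 and they contribute nothing.
Each semicircle gives μ₀I/(4R): inner arc 1.57×10⁻⁵ T, outer arc 5.89×10⁻⁶ T.
The two arcs carry current in opposite angular senses, so their fields oppose: B = |1.57×10⁻⁵ − 5.89×10⁻⁶| = 9.81×10⁻⁶ T.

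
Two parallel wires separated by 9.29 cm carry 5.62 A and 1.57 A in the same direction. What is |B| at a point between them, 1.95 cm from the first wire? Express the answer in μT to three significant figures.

B ≈ 53.4 μT

Each long wire gives B = μ₀I/(2πd). Distances are d₁ = 0.0195 m and d₂ = 0.0734 m.
B₁ = 5.76×10⁻⁵ T, B₂ = 4.28×10⁻⁶ T.
Between parallel currents the two contributions point in opposite directions, so they subtract. B = |B₁ − B₂| = |5.76×10⁻⁵ − 4.28×10⁻⁶| = 5.34×10⁻⁵ T.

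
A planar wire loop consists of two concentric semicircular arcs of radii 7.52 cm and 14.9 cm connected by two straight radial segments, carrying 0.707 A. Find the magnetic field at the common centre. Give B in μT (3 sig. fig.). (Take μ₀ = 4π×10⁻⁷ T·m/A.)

B ≈ 1.46 μT

The radial connectors point toward the centre, so dl × r̂ = 0 and they contribute nothing.
Each semicircle gives μ₀I/(4R): inner arc 2.95×10⁻⁶ T, outer arc 1.49×10⁻⁶ T.
The two arcs carry current in opposite angular senses, so their fields oppose: B = |2.95×10⁻⁶ − 1.49×10⁻⁶| = 1.46×10⁻⁶ T.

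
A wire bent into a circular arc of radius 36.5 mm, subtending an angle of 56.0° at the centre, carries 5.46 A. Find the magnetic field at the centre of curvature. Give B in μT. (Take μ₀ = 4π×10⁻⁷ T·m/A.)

The Biot–Savart field of a circular arc at its centre is B = μ₀Iφ/(4πR), with φ = 0.9774 rad.
B = (4π×10⁻⁷ × 5.46 × 0.9774) / (4π × 0.0365) = 1.46×10⁻⁵ T.

B ≈ 14.6 μT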